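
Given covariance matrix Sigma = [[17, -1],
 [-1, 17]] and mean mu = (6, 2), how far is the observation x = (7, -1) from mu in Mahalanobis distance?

Step 1 — centre the observation: (x - mu) = (1, -3).

Step 2 — invert Sigma. det(Sigma) = 17·17 - (-1)² = 288.
  Sigma^{-1} = (1/det) · [[d, -b], [-b, a]] = [[0.059, 0.0035],
 [0.0035, 0.059]].

Step 3 — form the quadratic (x - mu)^T · Sigma^{-1} · (x - mu):
  Sigma^{-1} · (x - mu) = (0.0486, -0.1736).
  (x - mu)^T · [Sigma^{-1} · (x - mu)] = (1)·(0.0486) + (-3)·(-0.1736) = 0.5694.

Step 4 — take square root: d = √(0.5694) ≈ 0.7546.

d(x, mu) = √(0.5694) ≈ 0.7546


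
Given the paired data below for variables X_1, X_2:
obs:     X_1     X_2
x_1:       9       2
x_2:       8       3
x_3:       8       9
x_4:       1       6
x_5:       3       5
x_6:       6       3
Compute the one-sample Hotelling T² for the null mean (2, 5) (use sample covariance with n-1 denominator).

Step 1 — sample mean vector:
  mean(X_1) = (9 + 8 + 8 + 1 + 3 + 6) / 6 = 35/6 = 5.8333
  mean(X_2) = (2 + 3 + 9 + 6 + 5 + 3) / 6 = 28/6 = 4.6667
  x̄ = (5.8333, 4.6667),  deviation x̄ - mu_0 = (5.8333, 4.6667) - (2, 5) = (3.8333, -0.3333).

Step 2 — sample covariance matrix, S[i,j] = (1/(n-1)) · Σ_k (x_{k,i} - mean_i) · (x_{k,j} - mean_j), divisor n-1 = 5:
  S[X_1,X_1] = ((3.1667)·(3.1667) + (2.1667)·(2.1667) + (2.1667)·(2.1667) + (-4.8333)·(-4.8333) + (-2.8333)·(-2.8333) + (0.1667)·(0.1667)) / 5 = 50.8333/5 = 10.1667
  S[X_1,X_2] = ((3.1667)·(-2.6667) + (2.1667)·(-1.6667) + (2.1667)·(4.3333) + (-4.8333)·(1.3333) + (-2.8333)·(0.3333) + (0.1667)·(-1.6667)) / 5 = -10.3333/5 = -2.0667
  S[X_2,X_2] = ((-2.6667)·(-2.6667) + (-1.6667)·(-1.6667) + (4.3333)·(4.3333) + (1.3333)·(1.3333) + (0.3333)·(0.3333) + (-1.6667)·(-1.6667)) / 5 = 33.3333/5 = 6.6667
  S = [[10.1667, -2.0667],
 [-2.0667, 6.6667]].

Step 3 — invert S. det(S) = 10.1667·6.6667 - (-2.0667)² = 63.5067.
  S^{-1} = (1/det) · [[d, -b], [-b, a]] = [[0.105, 0.0325],
 [0.0325, 0.1601]].

Step 4 — quadratic form (x̄ - mu_0)^T · S^{-1} · (x̄ - mu_0):
  S^{-1} · (x̄ - mu_0) = (0.3916, 0.0714),
  (x̄ - mu_0)^T · [...] = (3.8333)·(0.3916) + (-0.3333)·(0.0714) = 1.4772.

Step 5 — scale by n: T² = 6 · 1.4772 = 8.8631.

T² ≈ 8.8631


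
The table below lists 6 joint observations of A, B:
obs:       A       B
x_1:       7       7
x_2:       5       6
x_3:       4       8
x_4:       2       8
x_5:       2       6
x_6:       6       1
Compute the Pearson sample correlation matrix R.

Step 1 — column means:
  mean(A) = (7 + 5 + 4 + 2 + 2 + 6) / 6 = 26/6 = 4.3333
  mean(B) = (7 + 6 + 8 + 8 + 6 + 1) / 6 = 36/6 = 6

Step 2 — sample variances and covariances s[i,j] = (1/(n-1)) · Σ_k (x_{k,i} - mean_i) · (x_{k,j} - mean_j), with n-1 = 5:
  s[A,A] = ((2.6667)·(2.6667) + (0.6667)·(0.6667) + (-0.3333)·(-0.3333) + (-2.3333)·(-2.3333) + (-2.3333)·(-2.3333) + (1.6667)·(1.6667)) / 5 = 21.3333/5 = 4.2667
  s[A,B] = ((2.6667)·(1) + (0.6667)·(0) + (-0.3333)·(2) + (-2.3333)·(2) + (-2.3333)·(0) + (1.6667)·(-5)) / 5 = -11/5 = -2.2
  s[B,B] = ((1)·(1) + (0)·(0) + (2)·(2) + (2)·(2) + (0)·(0) + (-5)·(-5)) / 5 = 34/5 = 6.8
  Sample standard deviations s_i = √(s[i,i]):
  s(A) = √(4.2667) = 2.0656
  s(B) = √(6.8) = 2.6077

Step 3 — r_{ij} = s_{ij} / (s_i · s_j):
  r[A,A] = 1 (diagonal).
  r[A,B] = -2.2 / (2.0656 · 2.6077) = -2.2 / 5.3864 = -0.4084
  r[B,B] = 1 (diagonal).

R is symmetric with unit diagonal. Assembling:

R = [[1, -0.4084],
 [-0.4084, 1]]


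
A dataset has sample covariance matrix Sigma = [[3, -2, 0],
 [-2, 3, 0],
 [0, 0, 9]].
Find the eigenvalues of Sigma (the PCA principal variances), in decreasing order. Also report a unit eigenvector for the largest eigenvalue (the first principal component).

Step 1 — characteristic polynomial p(λ) = det(λI - Sigma) = λ³ - tr·λ² + c_1·λ - det, where tr = trace, c_1 = sum of the principal 2×2 minors, det = det(Sigma):
  tr = 3 + 3 + 9 = 15,
  c_1 = (3·3 - (-2)²) + (3·9 - (0)²) + (3·9 - (0)²) = 5 + 27 + 27 = 59,
  det = 3·(3·9 - (0)²) - (-2)·((-2)·9 - (0)·(0)) + (0)·((-2)·(0) - 3·(0)) = 3·(27) - (-2)·(-18) + (0)·(0) = 45.
  So p(λ) = λ³ - 15λ² + 59λ - 45.
Step 2 — look for an integer root (rational root theorem: any rational root is an integer divisor of 45). Testing λ = 1:
  p(1) = 1 - 15 + 59 - 45 = 0  ✓
  Dividing out (λ - 1): p(λ) = (λ - 1)(λ² - 14λ + 45).
Step 3 — remaining eigenvalues from the quadratic λ² - 14λ + 45 = 0:
  Δ = 14² - 4·45 = 196 - 180 = 16,  λ = (14 ± √16)/2 = (14 ± 4)/2 = 9 or 5.
  Sorted: λ_1 = 9,  λ_2 = 5,  λ_3 = 1  (check: sum = 15 = tr ✓).

Step 4 — unit eigenvector for λ_1 = 9: v spans the null space of (Sigma - λ_1 I), whose rows are
  r_1 = (-6, -2, 0),  r_2 = (-2, -6, 0),  r_3 = (0, 0, 0).
  v is orthogonal to every row, so take v ∝ r_1 × r_2 = ((-2)·(0) - (0)·(-6), (0)·(-2) - (-6)·(0), (-6)·(-6) - (-2)·(-2)) = (0, 0, 32).
  Rescale (divide by 32): u = (0, 0, 1).
  ||u|| = √((0)² + (0)² + (1)²) = √(1) = 1,  v_1 = u/||u|| ≈ (0, 0, 1) (||v_1|| = 1).

λ_1 = 9,  λ_2 = 5,  λ_3 = 1;  v_1 ≈ (0, 0, 1)


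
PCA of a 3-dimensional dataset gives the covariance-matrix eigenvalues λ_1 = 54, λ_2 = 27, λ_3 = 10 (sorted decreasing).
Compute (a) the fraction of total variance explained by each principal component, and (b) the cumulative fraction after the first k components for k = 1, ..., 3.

Step 1 — total variance = trace(Sigma) = Σ λ_i = 54 + 27 + 10 = 91.

Step 2 — fraction explained by component i = λ_i / Σ λ:
  PC1: 54/91 = 0.5934
  PC2: 27/91 = 0.2967
  PC3: 10/91 = 0.1099

Step 3 — cumulative fraction after k components = (λ_1 + ... + λ_k) / Σ λ:
  k = 1: 54/91 = 0.5934
  k = 2: (54 + 27)/91 = 81/91 = 0.8901
  k = 3: (54 + 27 + 10)/91 = 91/91 = 1

Summary (fraction, with percent):

explained: PC1 0.5934 (59.34%), PC2 0.2967 (29.67%), PC3 0.1099 (10.99%);  cumulative: 0.5934, 0.8901, 1


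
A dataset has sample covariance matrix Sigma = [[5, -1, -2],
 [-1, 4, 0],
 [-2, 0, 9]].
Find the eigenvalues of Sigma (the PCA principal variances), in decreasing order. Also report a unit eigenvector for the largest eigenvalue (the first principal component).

Step 1 — characteristic polynomial p(λ) = det(λI - Sigma) = λ³ - tr·λ² + c_1·λ - det, where tr = trace, c_1 = sum of the principal 2×2 minors, det = det(Sigma):
  tr = 5 + 4 + 9 = 18,
  c_1 = (5·4 - (-1)²) + (5·9 - (-2)²) + (4·9 - (0)²) = 19 + 41 + 36 = 96,
  det = 5·(4·9 - (0)²) - (-1)·((-1)·9 - (0)·(-2)) + (-2)·((-1)·(0) - 4·(-2)) = 5·(36) - (-1)·(-9) + (-2)·(8) = 155.
  So p(λ) = λ³ - 18λ² + 96λ - 155.
Step 2 — look for an integer root (rational root theorem: any rational root is an integer divisor of 155). Testing λ = 5:
  p(5) = 125 - 450 + 480 - 155 = 0  ✓
  Dividing out (λ - 5): p(λ) = (λ - 5)(λ² - 13λ + 31).
Step 3 — remaining eigenvalues from the quadratic λ² - 13λ + 31 = 0:
  Δ = 13² - 4·31 = 169 - 124 = 45,  λ = (13 ± √45)/2 = (13 ± 6.7082)/2 ≈ 9.8541 or 3.1459.
  Sorted: λ_1 = 9.8541,  λ_2 = 5,  λ_3 = 3.1459  (check: sum = 18 = tr ✓).

Step 4 — unit eigenvector for λ_1 ≈ 9.8541: v spans the null space of (Sigma - λ_1 I), whose rows are
  r_1 = (-4.8541, -1, -2),  r_2 = (-1, -5.8541, 0),  r_3 = (-2, 0, -0.8541).
  v is orthogonal to every row, so take v ∝ r_1 × r_2 = ((-1)·(0) - (-2)·(-5.8541), (-2)·(-1) - (-4.8541)·(0), (-4.8541)·(-5.8541) - (-1)·(-1)) ≈ (-11.7082, 2, 27.4164).
  Rescale (multiply by -1 so the first nonzero entry is positive): u = (11.7082, -2, -27.4164).
  ||u|| = √((11.7082)² + (-2)² + (-27.4164)²) = √(892.7415) ≈ 29.8788,  v_1 = u/||u|| ≈ (0.3919, -0.0669, -0.9176) (||v_1|| = 1).

λ_1 = 9.8541,  λ_2 = 5,  λ_3 = 3.1459;  v_1 ≈ (0.3919, -0.0669, -0.9176)


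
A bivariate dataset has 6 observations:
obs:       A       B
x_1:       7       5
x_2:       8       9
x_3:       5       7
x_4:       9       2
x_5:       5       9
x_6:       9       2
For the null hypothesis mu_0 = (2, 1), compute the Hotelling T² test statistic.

Step 1 — sample mean vector:
  mean(A) = (7 + 8 + 5 + 9 + 5 + 9) / 6 = 43/6 = 7.1667
  mean(B) = (5 + 9 + 7 + 2 + 9 + 2) / 6 = 34/6 = 5.6667
  x̄ = (7.1667, 5.6667),  deviation x̄ - mu_0 = (7.1667, 5.6667) - (2, 1) = (5.1667, 4.6667).

Step 2 — sample covariance matrix, S[i,j] = (1/(n-1)) · Σ_k (x_{k,i} - mean_i) · (x_{k,j} - mean_j), divisor n-1 = 5:
  S[A,A] = ((-0.1667)·(-0.1667) + (0.8333)·(0.8333) + (-2.1667)·(-2.1667) + (1.8333)·(1.8333) + (-2.1667)·(-2.1667) + (1.8333)·(1.8333)) / 5 = 16.8333/5 = 3.3667
  S[A,B] = ((-0.1667)·(-0.6667) + (0.8333)·(3.3333) + (-2.1667)·(1.3333) + (1.8333)·(-3.6667) + (-2.1667)·(3.3333) + (1.8333)·(-3.6667)) / 5 = -20.6667/5 = -4.1333
  S[B,B] = ((-0.6667)·(-0.6667) + (3.3333)·(3.3333) + (1.3333)·(1.3333) + (-3.6667)·(-3.6667) + (3.3333)·(3.3333) + (-3.6667)·(-3.6667)) / 5 = 51.3333/5 = 10.2667
  S = [[3.3667, -4.1333],
 [-4.1333, 10.2667]].

Step 3 — invert S. det(S) = 3.3667·10.2667 - (-4.1333)² = 17.48.
  S^{-1} = (1/det) · [[d, -b], [-b, a]] = [[0.5873, 0.2365],
 [0.2365, 0.1926]].

Step 4 — quadratic form (x̄ - mu_0)^T · S^{-1} · (x̄ - mu_0):
  S^{-1} · (x̄ - mu_0) = (4.1381, 2.1205),
  (x̄ - mu_0)^T · [...] = (5.1667)·(4.1381) + (4.6667)·(2.1205) = 31.2757.

Step 5 — scale by n: T² = 6 · 31.2757 = 187.6545.

T² ≈ 187.6545


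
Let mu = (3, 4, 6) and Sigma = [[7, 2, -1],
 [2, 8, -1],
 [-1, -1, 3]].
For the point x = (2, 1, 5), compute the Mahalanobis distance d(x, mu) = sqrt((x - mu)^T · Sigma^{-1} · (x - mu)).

Step 1 — centre the observation: (x - mu) = (-1, -3, -1).

Step 2 — invert Sigma (cofactor / det for 3×3, or solve directly):
  Sigma^{-1} = [[0.1586, -0.0345, 0.0414],
 [-0.0345, 0.1379, 0.0345],
 [0.0414, 0.0345, 0.3586]].

Step 3 — form the quadratic (x - mu)^T · Sigma^{-1} · (x - mu):
  Sigma^{-1} · (x - mu) = (-0.0966, -0.4138, -0.5034).
  (x - mu)^T · [Sigma^{-1} · (x - mu)] = (-1)·(-0.0966) + (-3)·(-0.4138) + (-1)·(-0.5034) = 1.8414.

Step 4 — take square root: d = √(1.8414) ≈ 1.357.

d(x, mu) = √(1.8414) ≈ 1.357


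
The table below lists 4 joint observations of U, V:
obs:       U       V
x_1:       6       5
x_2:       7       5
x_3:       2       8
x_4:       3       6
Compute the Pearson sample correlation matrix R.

Step 1 — column means:
  mean(U) = (6 + 7 + 2 + 3) / 4 = 18/4 = 4.5
  mean(V) = (5 + 5 + 8 + 6) / 4 = 24/4 = 6

Step 2 — sample variances and covariances s[i,j] = (1/(n-1)) · Σ_k (x_{k,i} - mean_i) · (x_{k,j} - mean_j), with n-1 = 3:
  s[U,U] = ((1.5)·(1.5) + (2.5)·(2.5) + (-2.5)·(-2.5) + (-1.5)·(-1.5)) / 3 = 17/3 = 5.6667
  s[U,V] = ((1.5)·(-1) + (2.5)·(-1) + (-2.5)·(2) + (-1.5)·(0)) / 3 = -9/3 = -3
  s[V,V] = ((-1)·(-1) + (-1)·(-1) + (2)·(2) + (0)·(0)) / 3 = 6/3 = 2
  Sample standard deviations s_i = √(s[i,i]):
  s(U) = √(5.6667) = 2.3805
  s(V) = √(2) = 1.4142

Step 3 — r_{ij} = s_{ij} / (s_i · s_j):
  r[U,U] = 1 (diagonal).
  r[U,V] = -3 / (2.3805 · 1.4142) = -3 / 3.3665 = -0.8911
  r[V,V] = 1 (diagonal).

R is symmetric with unit diagonal. Assembling:

R = [[1, -0.8911],
 [-0.8911, 1]]


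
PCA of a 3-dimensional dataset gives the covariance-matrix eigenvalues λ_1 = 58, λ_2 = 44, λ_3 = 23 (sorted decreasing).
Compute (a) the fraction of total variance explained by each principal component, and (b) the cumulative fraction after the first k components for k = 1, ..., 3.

Step 1 — total variance = trace(Sigma) = Σ λ_i = 58 + 44 + 23 = 125.

Step 2 — fraction explained by component i = λ_i / Σ λ:
  PC1: 58/125 = 0.464
  PC2: 44/125 = 0.352
  PC3: 23/125 = 0.184

Step 3 — cumulative fraction after k components = (λ_1 + ... + λ_k) / Σ λ:
  k = 1: 58/125 = 0.464
  k = 2: (58 + 44)/125 = 102/125 = 0.816
  k = 3: (58 + 44 + 23)/125 = 125/125 = 1

Summary (fraction, with percent):

explained: PC1 0.464 (46.4%), PC2 0.352 (35.2%), PC3 0.184 (18.4%);  cumulative: 0.464, 0.816, 1


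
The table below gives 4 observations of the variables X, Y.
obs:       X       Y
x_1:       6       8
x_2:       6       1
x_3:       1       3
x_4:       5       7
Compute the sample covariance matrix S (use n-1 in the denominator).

Step 1 — column means:
  mean(X) = (6 + 6 + 1 + 5) / 4 = 18/4 = 4.5
  mean(Y) = (8 + 1 + 3 + 7) / 4 = 19/4 = 4.75

Step 2 — sample covariance S[i,j] = (1/(n-1)) · Σ_k (x_{k,i} - mean_i) · (x_{k,j} - mean_j), with n-1 = 3.
  S[X,X] = ((1.5)·(1.5) + (1.5)·(1.5) + (-3.5)·(-3.5) + (0.5)·(0.5)) / 3 = 17/3 = 5.6667
  S[X,Y] = ((1.5)·(3.25) + (1.5)·(-3.75) + (-3.5)·(-1.75) + (0.5)·(2.25)) / 3 = 6.5/3 = 2.1667
  S[Y,Y] = ((3.25)·(3.25) + (-3.75)·(-3.75) + (-1.75)·(-1.75) + (2.25)·(2.25)) / 3 = 32.75/3 = 10.9167

S is symmetric (S[j,i] = S[i,j]). Assembling:

S = [[5.6667, 2.1667],
 [2.1667, 10.9167]]


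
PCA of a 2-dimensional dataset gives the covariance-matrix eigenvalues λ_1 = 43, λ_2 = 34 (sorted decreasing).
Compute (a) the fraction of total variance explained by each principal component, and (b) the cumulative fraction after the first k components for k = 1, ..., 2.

Step 1 — total variance = trace(Sigma) = Σ λ_i = 43 + 34 = 77.

Step 2 — fraction explained by component i = λ_i / Σ λ:
  PC1: 43/77 = 0.5584
  PC2: 34/77 = 0.4416

Step 3 — cumulative fraction after k components = (λ_1 + ... + λ_k) / Σ λ:
  k = 1: 43/77 = 0.5584
  k = 2: (43 + 34)/77 = 77/77 = 1

Summary (fraction, with percent):

explained: PC1 0.5584 (55.84%), PC2 0.4416 (44.16%);  cumulative: 0.5584, 1


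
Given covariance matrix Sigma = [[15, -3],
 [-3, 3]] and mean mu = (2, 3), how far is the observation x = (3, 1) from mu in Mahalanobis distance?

Step 1 — centre the observation: (x - mu) = (1, -2).

Step 2 — invert Sigma. det(Sigma) = 15·3 - (-3)² = 36.
  Sigma^{-1} = (1/det) · [[d, -b], [-b, a]] = [[0.0833, 0.0833],
 [0.0833, 0.4167]].

Step 3 — form the quadratic (x - mu)^T · Sigma^{-1} · (x - mu):
  Sigma^{-1} · (x - mu) = (-0.0833, -0.75).
  (x - mu)^T · [Sigma^{-1} · (x - mu)] = (1)·(-0.0833) + (-2)·(-0.75) = 1.4167.

Step 4 — take square root: d = √(1.4167) ≈ 1.1902.

d(x, mu) = √(1.4167) ≈ 1.1902


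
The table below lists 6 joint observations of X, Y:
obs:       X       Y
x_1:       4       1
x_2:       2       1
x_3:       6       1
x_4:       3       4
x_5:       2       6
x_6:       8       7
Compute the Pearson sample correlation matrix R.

Step 1 — column means:
  mean(X) = (4 + 2 + 6 + 3 + 2 + 8) / 6 = 25/6 = 4.1667
  mean(Y) = (1 + 1 + 1 + 4 + 6 + 7) / 6 = 20/6 = 3.3333

Step 2 — sample variances and covariances s[i,j] = (1/(n-1)) · Σ_k (x_{k,i} - mean_i) · (x_{k,j} - mean_j), with n-1 = 5:
  s[X,X] = ((-0.1667)·(-0.1667) + (-2.1667)·(-2.1667) + (1.8333)·(1.8333) + (-1.1667)·(-1.1667) + (-2.1667)·(-2.1667) + (3.8333)·(3.8333)) / 5 = 28.8333/5 = 5.7667
  s[X,Y] = ((-0.1667)·(-2.3333) + (-2.1667)·(-2.3333) + (1.8333)·(-2.3333) + (-1.1667)·(0.6667) + (-2.1667)·(2.6667) + (3.8333)·(3.6667)) / 5 = 8.6667/5 = 1.7333
  s[Y,Y] = ((-2.3333)·(-2.3333) + (-2.3333)·(-2.3333) + (-2.3333)·(-2.3333) + (0.6667)·(0.6667) + (2.6667)·(2.6667) + (3.6667)·(3.6667)) / 5 = 37.3333/5 = 7.4667
  Sample standard deviations s_i = √(s[i,i]):
  s(X) = √(5.7667) = 2.4014
  s(Y) = √(7.4667) = 2.7325

Step 3 — r_{ij} = s_{ij} / (s_i · s_j):
  r[X,X] = 1 (diagonal).
  r[X,Y] = 1.7333 / (2.4014 · 2.7325) = 1.7333 / 6.5618 = 0.2642
  r[Y,Y] = 1 (diagonal).

R is symmetric with unit diagonal. Assembling:

R = [[1, 0.2642],
 [0.2642, 1]]


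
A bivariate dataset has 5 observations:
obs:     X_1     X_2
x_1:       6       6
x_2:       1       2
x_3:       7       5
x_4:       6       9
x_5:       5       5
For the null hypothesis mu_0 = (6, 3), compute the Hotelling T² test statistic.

Step 1 — sample mean vector:
  mean(X_1) = (6 + 1 + 7 + 6 + 5) / 5 = 25/5 = 5
  mean(X_2) = (6 + 2 + 5 + 9 + 5) / 5 = 27/5 = 5.4
  x̄ = (5, 5.4),  deviation x̄ - mu_0 = (5, 5.4) - (6, 3) = (-1, 2.4).

Step 2 — sample covariance matrix, S[i,j] = (1/(n-1)) · Σ_k (x_{k,i} - mean_i) · (x_{k,j} - mean_j), divisor n-1 = 4:
  S[X_1,X_1] = ((1)·(1) + (-4)·(-4) + (2)·(2) + (1)·(1) + (0)·(0)) / 4 = 22/4 = 5.5
  S[X_1,X_2] = ((1)·(0.6) + (-4)·(-3.4) + (2)·(-0.4) + (1)·(3.6) + (0)·(-0.4)) / 4 = 17/4 = 4.25
  S[X_2,X_2] = ((0.6)·(0.6) + (-3.4)·(-3.4) + (-0.4)·(-0.4) + (3.6)·(3.6) + (-0.4)·(-0.4)) / 4 = 25.2/4 = 6.3
  S = [[5.5, 4.25],
 [4.25, 6.3]].

Step 3 — invert S. det(S) = 5.5·6.3 - (4.25)² = 16.5875.
  S^{-1} = (1/det) · [[d, -b], [-b, a]] = [[0.3798, -0.2562],
 [-0.2562, 0.3316]].

Step 4 — quadratic form (x̄ - mu_0)^T · S^{-1} · (x̄ - mu_0):
  S^{-1} · (x̄ - mu_0) = (-0.9947, 1.052),
  (x̄ - mu_0)^T · [...] = (-1)·(-0.9947) + (2.4)·(1.052) = 3.5195.

Step 5 — scale by n: T² = 5 · 3.5195 = 17.5976.

T² ≈ 17.5976


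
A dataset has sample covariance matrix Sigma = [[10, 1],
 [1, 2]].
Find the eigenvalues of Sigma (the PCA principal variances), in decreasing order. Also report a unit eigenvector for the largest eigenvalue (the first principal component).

Step 1 — characteristic polynomial of 2×2 Sigma:
  det(Sigma - λI) = λ² - trace · λ + det = 0.
  trace = 10 + 2 = 12, det = 10·2 - (1)² = 19.
Step 2 — discriminant:
  Δ = trace² - 4·det = 144 - 76 = 68.
Step 3 — eigenvalues:
  λ = (trace ± √Δ)/2 = (12 ± 8.2462)/2,
  λ_1 = 10.1231,  λ_2 = 1.8769.

Step 4 — unit eigenvector for λ_1: solve (Sigma - λ_1 I)v = 0. First row:
  (10 - 10.1231)·v_x + (1)·v_y = 0, i.e. (-0.1231)·v_x + (1)·v_y = 0,
  so v ∝ (b, λ_1 - a) = (1, 0.1231) = u.
  ||u|| = √((1)² + (0.1231)²) = √(1.0152) ≈ 1.0075,
  v_1 = u/||u|| ≈ (0.9925, 0.1222) (||v_1|| = 1).

λ_1 = 10.1231,  λ_2 = 1.8769;  v_1 ≈ (0.9925, 0.1222)


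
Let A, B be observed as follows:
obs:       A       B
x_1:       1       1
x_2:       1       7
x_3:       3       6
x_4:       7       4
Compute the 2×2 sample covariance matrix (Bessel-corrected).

Step 1 — column means:
  mean(A) = (1 + 1 + 3 + 7) / 4 = 12/4 = 3
  mean(B) = (1 + 7 + 6 + 4) / 4 = 18/4 = 4.5

Step 2 — sample covariance S[i,j] = (1/(n-1)) · Σ_k (x_{k,i} - mean_i) · (x_{k,j} - mean_j), with n-1 = 3.
  S[A,A] = ((-2)·(-2) + (-2)·(-2) + (0)·(0) + (4)·(4)) / 3 = 24/3 = 8
  S[A,B] = ((-2)·(-3.5) + (-2)·(2.5) + (0)·(1.5) + (4)·(-0.5)) / 3 = 0/3 = 0
  S[B,B] = ((-3.5)·(-3.5) + (2.5)·(2.5) + (1.5)·(1.5) + (-0.5)·(-0.5)) / 3 = 21/3 = 7

S is symmetric (S[j,i] = S[i,j]). Assembling:

S = [[8, 0],
 [0, 7]]


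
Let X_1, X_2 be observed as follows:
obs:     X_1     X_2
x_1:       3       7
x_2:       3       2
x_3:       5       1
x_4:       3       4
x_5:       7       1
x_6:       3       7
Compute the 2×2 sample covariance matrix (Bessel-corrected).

Step 1 — column means:
  mean(X_1) = (3 + 3 + 5 + 3 + 7 + 3) / 6 = 24/6 = 4
  mean(X_2) = (7 + 2 + 1 + 4 + 1 + 7) / 6 = 22/6 = 3.6667

Step 2 — sample covariance S[i,j] = (1/(n-1)) · Σ_k (x_{k,i} - mean_i) · (x_{k,j} - mean_j), with n-1 = 5.
  S[X_1,X_1] = ((-1)·(-1) + (-1)·(-1) + (1)·(1) + (-1)·(-1) + (3)·(3) + (-1)·(-1)) / 5 = 14/5 = 2.8
  S[X_1,X_2] = ((-1)·(3.3333) + (-1)·(-1.6667) + (1)·(-2.6667) + (-1)·(0.3333) + (3)·(-2.6667) + (-1)·(3.3333)) / 5 = -16/5 = -3.2
  S[X_2,X_2] = ((3.3333)·(3.3333) + (-1.6667)·(-1.6667) + (-2.6667)·(-2.6667) + (0.3333)·(0.3333) + (-2.6667)·(-2.6667) + (3.3333)·(3.3333)) / 5 = 39.3333/5 = 7.8667

S is symmetric (S[j,i] = S[i,j]). Assembling:

S = [[2.8, -3.2],
 [-3.2, 7.8667]]


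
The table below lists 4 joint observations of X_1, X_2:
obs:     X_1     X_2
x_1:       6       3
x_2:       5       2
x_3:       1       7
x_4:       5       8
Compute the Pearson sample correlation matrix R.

Step 1 — column means:
  mean(X_1) = (6 + 5 + 1 + 5) / 4 = 17/4 = 4.25
  mean(X_2) = (3 + 2 + 7 + 8) / 4 = 20/4 = 5

Step 2 — sample variances and covariances s[i,j] = (1/(n-1)) · Σ_k (x_{k,i} - mean_i) · (x_{k,j} - mean_j), with n-1 = 3:
  s[X_1,X_1] = ((1.75)·(1.75) + (0.75)·(0.75) + (-3.25)·(-3.25) + (0.75)·(0.75)) / 3 = 14.75/3 = 4.9167
  s[X_1,X_2] = ((1.75)·(-2) + (0.75)·(-3) + (-3.25)·(2) + (0.75)·(3)) / 3 = -10/3 = -3.3333
  s[X_2,X_2] = ((-2)·(-2) + (-3)·(-3) + (2)·(2) + (3)·(3)) / 3 = 26/3 = 8.6667
  Sample standard deviations s_i = √(s[i,i]):
  s(X_1) = √(4.9167) = 2.2174
  s(X_2) = √(8.6667) = 2.9439

Step 3 — r_{ij} = s_{ij} / (s_i · s_j):
  r[X_1,X_1] = 1 (diagonal).
  r[X_1,X_2] = -3.3333 / (2.2174 · 2.9439) = -3.3333 / 6.5277 = -0.5106
  r[X_2,X_2] = 1 (diagonal).

R is symmetric with unit diagonal. Assembling:

R = [[1, -0.5106],
 [-0.5106, 1]]


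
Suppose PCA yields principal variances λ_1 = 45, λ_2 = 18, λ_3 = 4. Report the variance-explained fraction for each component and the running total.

Step 1 — total variance = trace(Sigma) = Σ λ_i = 45 + 18 + 4 = 67.

Step 2 — fraction explained by component i = λ_i / Σ λ:
  PC1: 45/67 = 0.6716
  PC2: 18/67 = 0.2687
  PC3: 4/67 = 0.0597

Step 3 — cumulative fraction after k components = (λ_1 + ... + λ_k) / Σ λ:
  k = 1: 45/67 = 0.6716
  k = 2: (45 + 18)/67 = 63/67 = 0.9403
  k = 3: (45 + 18 + 4)/67 = 67/67 = 1

Summary (fraction, with percent):

explained: PC1 0.6716 (67.16%), PC2 0.2687 (26.87%), PC3 0.0597 (5.97%);  cumulative: 0.6716, 0.9403, 1


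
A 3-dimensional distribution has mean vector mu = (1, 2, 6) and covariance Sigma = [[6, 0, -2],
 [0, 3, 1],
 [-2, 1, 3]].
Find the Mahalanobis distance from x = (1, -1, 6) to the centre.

Step 1 — centre the observation: (x - mu) = (0, -3, 0).

Step 2 — invert Sigma (cofactor / det for 3×3, or solve directly):
  Sigma^{-1} = [[0.2222, -0.0556, 0.1667],
 [-0.0556, 0.3889, -0.1667],
 [0.1667, -0.1667, 0.5]].

Step 3 — form the quadratic (x - mu)^T · Sigma^{-1} · (x - mu):
  Sigma^{-1} · (x - mu) = (0.1667, -1.1667, 0.5).
  (x - mu)^T · [Sigma^{-1} · (x - mu)] = (0)·(0.1667) + (-3)·(-1.1667) + (0)·(0.5) = 3.5.

Step 4 — take square root: d = √(3.5) ≈ 1.8708.

d(x, mu) = √(3.5) ≈ 1.8708


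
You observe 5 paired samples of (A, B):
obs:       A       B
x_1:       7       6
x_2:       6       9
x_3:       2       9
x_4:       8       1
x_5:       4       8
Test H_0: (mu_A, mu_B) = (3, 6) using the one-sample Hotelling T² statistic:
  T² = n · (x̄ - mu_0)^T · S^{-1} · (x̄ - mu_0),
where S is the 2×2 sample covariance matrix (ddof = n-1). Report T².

Step 1 — sample mean vector:
  mean(A) = (7 + 6 + 2 + 8 + 4) / 5 = 27/5 = 5.4
  mean(B) = (6 + 9 + 9 + 1 + 8) / 5 = 33/5 = 6.6
  x̄ = (5.4, 6.6),  deviation x̄ - mu_0 = (5.4, 6.6) - (3, 6) = (2.4, 0.6).

Step 2 — sample covariance matrix, S[i,j] = (1/(n-1)) · Σ_k (x_{k,i} - mean_i) · (x_{k,j} - mean_j), divisor n-1 = 4:
  S[A,A] = ((1.6)·(1.6) + (0.6)·(0.6) + (-3.4)·(-3.4) + (2.6)·(2.6) + (-1.4)·(-1.4)) / 4 = 23.2/4 = 5.8
  S[A,B] = ((1.6)·(-0.6) + (0.6)·(2.4) + (-3.4)·(2.4) + (2.6)·(-5.6) + (-1.4)·(1.4)) / 4 = -24.2/4 = -6.05
  S[B,B] = ((-0.6)·(-0.6) + (2.4)·(2.4) + (2.4)·(2.4) + (-5.6)·(-5.6) + (1.4)·(1.4)) / 4 = 45.2/4 = 11.3
  S = [[5.8, -6.05],
 [-6.05, 11.3]].

Step 3 — invert S. det(S) = 5.8·11.3 - (-6.05)² = 28.9375.
  S^{-1} = (1/det) · [[d, -b], [-b, a]] = [[0.3905, 0.2091],
 [0.2091, 0.2004]].

Step 4 — quadratic form (x̄ - mu_0)^T · S^{-1} · (x̄ - mu_0):
  S^{-1} · (x̄ - mu_0) = (1.0626, 0.622),
  (x̄ - mu_0)^T · [...] = (2.4)·(1.0626) + (0.6)·(0.622) = 2.9235.

Step 5 — scale by n: T² = 5 · 2.9235 = 14.6177.

T² ≈ 14.6177


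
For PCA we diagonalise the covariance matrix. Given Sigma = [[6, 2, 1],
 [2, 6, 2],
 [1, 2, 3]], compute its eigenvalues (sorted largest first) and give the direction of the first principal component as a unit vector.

Step 1 — characteristic polynomial p(λ) = det(λI - Sigma) = λ³ - tr·λ² + c_1·λ - det, where tr = trace, c_1 = sum of the principal 2×2 minors, det = det(Sigma):
  tr = 6 + 6 + 3 = 15,
  c_1 = (6·6 - (2)²) + (6·3 - (1)²) + (6·3 - (2)²) = 32 + 17 + 14 = 63,
  det = 6·(6·3 - (2)²) - (2)·((2)·3 - (2)·(1)) + (1)·((2)·(2) - 6·(1)) = 6·(14) - (2)·(4) + (1)·(-2) = 74.
  So p(λ) = λ³ - 15λ² + 63λ - 74.
Step 2 — look for an integer root (rational root theorem: any rational root is an integer divisor of 74). Testing λ = 2:
  p(2) = 8 - 60 + 126 - 74 = 0  ✓
  Dividing out (λ - 2): p(λ) = (λ - 2)(λ² - 13λ + 37).
Step 3 — remaining eigenvalues from the quadratic λ² - 13λ + 37 = 0:
  Δ = 13² - 4·37 = 169 - 148 = 21,  λ = (13 ± √21)/2 = (13 ± 4.5826)/2 ≈ 8.7913 or 4.2087.
  Sorted: λ_1 = 8.7913,  λ_2 = 4.2087,  λ_3 = 2  (check: sum = 15 = tr ✓).

Step 4 — unit eigenvector for λ_1 ≈ 8.7913: v spans the null space of (Sigma - λ_1 I), whose rows are
  r_1 = (-2.7913, 2, 1),  r_2 = (2, -2.7913, 2),  r_3 = (1, 2, -5.7913).
  v is orthogonal to every row, so take v ∝ r_1 × r_2 = ((2)·(2) - (1)·(-2.7913), (1)·(2) - (-2.7913)·(2), (-2.7913)·(-2.7913) - (2)·(2)) ≈ (6.7913, 7.5826, 3.7913).
  Let u = (6.7913, 7.5826, 3.7913).
  ||u|| = √((6.7913)² + (7.5826)² + (3.7913)²) = √(117.9909) ≈ 10.8624,  v_1 = u/||u|| ≈ (0.6252, 0.6981, 0.349) (||v_1|| = 1).

λ_1 = 8.7913,  λ_2 = 4.2087,  λ_3 = 2;  v_1 ≈ (0.6252, 0.6981, 0.349)


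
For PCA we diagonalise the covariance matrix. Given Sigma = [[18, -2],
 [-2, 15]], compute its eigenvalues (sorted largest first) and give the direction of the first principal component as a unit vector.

Step 1 — characteristic polynomial of 2×2 Sigma:
  det(Sigma - λI) = λ² - trace · λ + det = 0.
  trace = 18 + 15 = 33, det = 18·15 - (-2)² = 266.
Step 2 — discriminant:
  Δ = trace² - 4·det = 1089 - 1064 = 25.
Step 3 — eigenvalues:
  λ = (trace ± √Δ)/2 = (33 ± 5)/2,
  λ_1 = 19,  λ_2 = 14.

Step 4 — unit eigenvector for λ_1: solve (Sigma - λ_1 I)v = 0. First row:
  (18 - 19)·v_x + (-2)·v_y = 0, i.e. (-1)·v_x + (-2)·v_y = 0,
  so v ∝ (b, λ_1 - a) = (-2, 1); multiply by -1 so the first entry is positive: u = (2, -1).
  ||u|| = √((2)² + (-1)²) = √(5) ≈ 2.2361,
  v_1 = u/||u|| ≈ (0.8944, -0.4472) (||v_1|| = 1).

λ_1 = 19,  λ_2 = 14;  v_1 ≈ (0.8944, -0.4472)


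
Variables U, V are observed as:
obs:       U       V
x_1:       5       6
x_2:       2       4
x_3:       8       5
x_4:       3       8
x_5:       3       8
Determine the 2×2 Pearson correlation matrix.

Step 1 — column means:
  mean(U) = (5 + 2 + 8 + 3 + 3) / 5 = 21/5 = 4.2
  mean(V) = (6 + 4 + 5 + 8 + 8) / 5 = 31/5 = 6.2

Step 2 — sample variances and covariances s[i,j] = (1/(n-1)) · Σ_k (x_{k,i} - mean_i) · (x_{k,j} - mean_j), with n-1 = 4:
  s[U,U] = ((0.8)·(0.8) + (-2.2)·(-2.2) + (3.8)·(3.8) + (-1.2)·(-1.2) + (-1.2)·(-1.2)) / 4 = 22.8/4 = 5.7
  s[U,V] = ((0.8)·(-0.2) + (-2.2)·(-2.2) + (3.8)·(-1.2) + (-1.2)·(1.8) + (-1.2)·(1.8)) / 4 = -4.2/4 = -1.05
  s[V,V] = ((-0.2)·(-0.2) + (-2.2)·(-2.2) + (-1.2)·(-1.2) + (1.8)·(1.8) + (1.8)·(1.8)) / 4 = 12.8/4 = 3.2
  Sample standard deviations s_i = √(s[i,i]):
  s(U) = √(5.7) = 2.3875
  s(V) = √(3.2) = 1.7889

Step 3 — r_{ij} = s_{ij} / (s_i · s_j):
  r[U,U] = 1 (diagonal).
  r[U,V] = -1.05 / (2.3875 · 1.7889) = -1.05 / 4.2708 = -0.2459
  r[V,V] = 1 (diagonal).

R is symmetric with unit diagonal. Assembling:

R = [[1, -0.2459],
 [-0.2459, 1]]


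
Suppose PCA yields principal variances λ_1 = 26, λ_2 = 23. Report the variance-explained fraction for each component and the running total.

Step 1 — total variance = trace(Sigma) = Σ λ_i = 26 + 23 = 49.

Step 2 — fraction explained by component i = λ_i / Σ λ:
  PC1: 26/49 = 0.5306
  PC2: 23/49 = 0.4694

Step 3 — cumulative fraction after k components = (λ_1 + ... + λ_k) / Σ λ:
  k = 1: 26/49 = 0.5306
  k = 2: (26 + 23)/49 = 49/49 = 1

Summary (fraction, with percent):

explained: PC1 0.5306 (53.06%), PC2 0.4694 (46.94%);  cumulative: 0.5306, 1


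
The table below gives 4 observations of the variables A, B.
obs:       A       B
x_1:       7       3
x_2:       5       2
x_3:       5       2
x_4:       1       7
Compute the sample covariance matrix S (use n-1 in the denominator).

Step 1 — column means:
  mean(A) = (7 + 5 + 5 + 1) / 4 = 18/4 = 4.5
  mean(B) = (3 + 2 + 2 + 7) / 4 = 14/4 = 3.5

Step 2 — sample covariance S[i,j] = (1/(n-1)) · Σ_k (x_{k,i} - mean_i) · (x_{k,j} - mean_j), with n-1 = 3.
  S[A,A] = ((2.5)·(2.5) + (0.5)·(0.5) + (0.5)·(0.5) + (-3.5)·(-3.5)) / 3 = 19/3 = 6.3333
  S[A,B] = ((2.5)·(-0.5) + (0.5)·(-1.5) + (0.5)·(-1.5) + (-3.5)·(3.5)) / 3 = -15/3 = -5
  S[B,B] = ((-0.5)·(-0.5) + (-1.5)·(-1.5) + (-1.5)·(-1.5) + (3.5)·(3.5)) / 3 = 17/3 = 5.6667

S is symmetric (S[j,i] = S[i,j]). Assembling:

S = [[6.3333, -5],
 [-5, 5.6667]]


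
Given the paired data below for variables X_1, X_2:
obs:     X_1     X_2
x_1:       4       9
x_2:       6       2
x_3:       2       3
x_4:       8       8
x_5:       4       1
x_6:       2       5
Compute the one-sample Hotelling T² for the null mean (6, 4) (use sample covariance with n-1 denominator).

Step 1 — sample mean vector:
  mean(X_1) = (4 + 6 + 2 + 8 + 4 + 2) / 6 = 26/6 = 4.3333
  mean(X_2) = (9 + 2 + 3 + 8 + 1 + 5) / 6 = 28/6 = 4.6667
  x̄ = (4.3333, 4.6667),  deviation x̄ - mu_0 = (4.3333, 4.6667) - (6, 4) = (-1.6667, 0.6667).

Step 2 — sample covariance matrix, S[i,j] = (1/(n-1)) · Σ_k (x_{k,i} - mean_i) · (x_{k,j} - mean_j), divisor n-1 = 5:
  S[X_1,X_1] = ((-0.3333)·(-0.3333) + (1.6667)·(1.6667) + (-2.3333)·(-2.3333) + (3.6667)·(3.6667) + (-0.3333)·(-0.3333) + (-2.3333)·(-2.3333)) / 5 = 27.3333/5 = 5.4667
  S[X_1,X_2] = ((-0.3333)·(4.3333) + (1.6667)·(-2.6667) + (-2.3333)·(-1.6667) + (3.6667)·(3.3333) + (-0.3333)·(-3.6667) + (-2.3333)·(0.3333)) / 5 = 10.6667/5 = 2.1333
  S[X_2,X_2] = ((4.3333)·(4.3333) + (-2.6667)·(-2.6667) + (-1.6667)·(-1.6667) + (3.3333)·(3.3333) + (-3.6667)·(-3.6667) + (0.3333)·(0.3333)) / 5 = 53.3333/5 = 10.6667
  S = [[5.4667, 2.1333],
 [2.1333, 10.6667]].

Step 3 — invert S. det(S) = 5.4667·10.6667 - (2.1333)² = 53.76.
  S^{-1} = (1/det) · [[d, -b], [-b, a]] = [[0.1984, -0.0397],
 [-0.0397, 0.1017]].

Step 4 — quadratic form (x̄ - mu_0)^T · S^{-1} · (x̄ - mu_0):
  S^{-1} · (x̄ - mu_0) = (-0.3571, 0.1339),
  (x̄ - mu_0)^T · [...] = (-1.6667)·(-0.3571) + (0.6667)·(0.1339) = 0.6845.

Step 5 — scale by n: T² = 6 · 0.6845 = 4.1071.

T² ≈ 4.1071


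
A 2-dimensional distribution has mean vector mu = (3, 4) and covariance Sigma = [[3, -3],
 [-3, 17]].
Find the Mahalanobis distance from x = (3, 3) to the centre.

Step 1 — centre the observation: (x - mu) = (0, -1).

Step 2 — invert Sigma. det(Sigma) = 3·17 - (-3)² = 42.
  Sigma^{-1} = (1/det) · [[d, -b], [-b, a]] = [[0.4048, 0.0714],
 [0.0714, 0.0714]].

Step 3 — form the quadratic (x - mu)^T · Sigma^{-1} · (x - mu):
  Sigma^{-1} · (x - mu) = (-0.0714, -0.0714).
  (x - mu)^T · [Sigma^{-1} · (x - mu)] = (0)·(-0.0714) + (-1)·(-0.0714) = 0.0714.

Step 4 — take square root: d = √(0.0714) ≈ 0.2673.

d(x, mu) = √(0.0714) ≈ 0.2673


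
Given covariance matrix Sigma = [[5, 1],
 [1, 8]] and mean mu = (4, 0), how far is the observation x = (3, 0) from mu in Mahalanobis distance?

Step 1 — centre the observation: (x - mu) = (-1, 0).

Step 2 — invert Sigma. det(Sigma) = 5·8 - (1)² = 39.
  Sigma^{-1} = (1/det) · [[d, -b], [-b, a]] = [[0.2051, -0.0256],
 [-0.0256, 0.1282]].

Step 3 — form the quadratic (x - mu)^T · Sigma^{-1} · (x - mu):
  Sigma^{-1} · (x - mu) = (-0.2051, 0.0256).
  (x - mu)^T · [Sigma^{-1} · (x - mu)] = (-1)·(-0.2051) + (0)·(0.0256) = 0.2051.

Step 4 — take square root: d = √(0.2051) ≈ 0.4529.

d(x, mu) = √(0.2051) ≈ 0.4529


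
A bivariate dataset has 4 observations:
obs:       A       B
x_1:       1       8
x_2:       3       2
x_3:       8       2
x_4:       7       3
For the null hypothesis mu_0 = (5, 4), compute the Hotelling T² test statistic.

Step 1 — sample mean vector:
  mean(A) = (1 + 3 + 8 + 7) / 4 = 19/4 = 4.75
  mean(B) = (8 + 2 + 2 + 3) / 4 = 15/4 = 3.75
  x̄ = (4.75, 3.75),  deviation x̄ - mu_0 = (4.75, 3.75) - (5, 4) = (-0.25, -0.25).

Step 2 — sample covariance matrix, S[i,j] = (1/(n-1)) · Σ_k (x_{k,i} - mean_i) · (x_{k,j} - mean_j), divisor n-1 = 3:
  S[A,A] = ((-3.75)·(-3.75) + (-1.75)·(-1.75) + (3.25)·(3.25) + (2.25)·(2.25)) / 3 = 32.75/3 = 10.9167
  S[A,B] = ((-3.75)·(4.25) + (-1.75)·(-1.75) + (3.25)·(-1.75) + (2.25)·(-0.75)) / 3 = -20.25/3 = -6.75
  S[B,B] = ((4.25)·(4.25) + (-1.75)·(-1.75) + (-1.75)·(-1.75) + (-0.75)·(-0.75)) / 3 = 24.75/3 = 8.25
  S = [[10.9167, -6.75],
 [-6.75, 8.25]].

Step 3 — invert S. det(S) = 10.9167·8.25 - (-6.75)² = 44.5.
  S^{-1} = (1/det) · [[d, -b], [-b, a]] = [[0.1854, 0.1517],
 [0.1517, 0.2453]].

Step 4 — quadratic form (x̄ - mu_0)^T · S^{-1} · (x̄ - mu_0):
  S^{-1} · (x̄ - mu_0) = (-0.0843, -0.0993),
  (x̄ - mu_0)^T · [...] = (-0.25)·(-0.0843) + (-0.25)·(-0.0993) = 0.0459.

Step 5 — scale by n: T² = 4 · 0.0459 = 0.1835.

T² ≈ 0.1835


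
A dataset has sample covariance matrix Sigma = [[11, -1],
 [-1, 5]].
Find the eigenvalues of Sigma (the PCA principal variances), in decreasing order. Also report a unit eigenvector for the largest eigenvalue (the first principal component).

Step 1 — characteristic polynomial of 2×2 Sigma:
  det(Sigma - λI) = λ² - trace · λ + det = 0.
  trace = 11 + 5 = 16, det = 11·5 - (-1)² = 54.
Step 2 — discriminant:
  Δ = trace² - 4·det = 256 - 216 = 40.
Step 3 — eigenvalues:
  λ = (trace ± √Δ)/2 = (16 ± 6.3246)/2,
  λ_1 = 11.1623,  λ_2 = 4.8377.

Step 4 — unit eigenvector for λ_1: solve (Sigma - λ_1 I)v = 0. First row:
  (11 - 11.1623)·v_x + (-1)·v_y = 0, i.e. (-0.1623)·v_x + (-1)·v_y = 0,
  so v ∝ (b, λ_1 - a) = (-1, 0.1623); multiply by -1 so the first entry is positive: u = (1, -0.1623).
  ||u|| = √((1)² + (-0.1623)²) = √(1.0263) ≈ 1.0131,
  v_1 = u/||u|| ≈ (0.9871, -0.1602) (||v_1|| = 1).

λ_1 = 11.1623,  λ_2 = 4.8377;  v_1 ≈ (0.9871, -0.1602)


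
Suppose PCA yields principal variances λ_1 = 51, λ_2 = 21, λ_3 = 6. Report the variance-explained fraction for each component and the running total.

Step 1 — total variance = trace(Sigma) = Σ λ_i = 51 + 21 + 6 = 78.

Step 2 — fraction explained by component i = λ_i / Σ λ:
  PC1: 51/78 = 0.6538
  PC2: 21/78 = 0.2692
  PC3: 6/78 = 0.0769

Step 3 — cumulative fraction after k components = (λ_1 + ... + λ_k) / Σ λ:
  k = 1: 51/78 = 0.6538
  k = 2: (51 + 21)/78 = 72/78 = 0.9231
  k = 3: (51 + 21 + 6)/78 = 78/78 = 1

Summary (fraction, with percent):

explained: PC1 0.6538 (65.38%), PC2 0.2692 (26.92%), PC3 0.0769 (7.69%);  cumulative: 0.6538, 0.9231, 1


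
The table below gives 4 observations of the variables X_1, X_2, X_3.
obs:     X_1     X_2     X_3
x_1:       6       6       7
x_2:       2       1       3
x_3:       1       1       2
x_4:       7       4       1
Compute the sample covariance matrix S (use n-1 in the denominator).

Step 1 — column means:
  mean(X_1) = (6 + 2 + 1 + 7) / 4 = 16/4 = 4
  mean(X_2) = (6 + 1 + 1 + 4) / 4 = 12/4 = 3
  mean(X_3) = (7 + 3 + 2 + 1) / 4 = 13/4 = 3.25

Step 2 — sample covariance S[i,j] = (1/(n-1)) · Σ_k (x_{k,i} - mean_i) · (x_{k,j} - mean_j), with n-1 = 3.
  S[X_1,X_1] = ((2)·(2) + (-2)·(-2) + (-3)·(-3) + (3)·(3)) / 3 = 26/3 = 8.6667
  S[X_1,X_2] = ((2)·(3) + (-2)·(-2) + (-3)·(-2) + (3)·(1)) / 3 = 19/3 = 6.3333
  S[X_1,X_3] = ((2)·(3.75) + (-2)·(-0.25) + (-3)·(-1.25) + (3)·(-2.25)) / 3 = 5/3 = 1.6667
  S[X_2,X_2] = ((3)·(3) + (-2)·(-2) + (-2)·(-2) + (1)·(1)) / 3 = 18/3 = 6
  S[X_2,X_3] = ((3)·(3.75) + (-2)·(-0.25) + (-2)·(-1.25) + (1)·(-2.25)) / 3 = 12/3 = 4
  S[X_3,X_3] = ((3.75)·(3.75) + (-0.25)·(-0.25) + (-1.25)·(-1.25) + (-2.25)·(-2.25)) / 3 = 20.75/3 = 6.9167

S is symmetric (S[j,i] = S[i,j]). Assembling:

S = [[8.6667, 6.3333, 1.6667],
 [6.3333, 6, 4],
 [1.6667, 4, 6.9167]]


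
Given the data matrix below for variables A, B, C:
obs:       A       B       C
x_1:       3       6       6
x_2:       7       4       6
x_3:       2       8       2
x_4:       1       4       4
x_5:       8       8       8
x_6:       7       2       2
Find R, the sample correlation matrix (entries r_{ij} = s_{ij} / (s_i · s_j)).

Step 1 — column means:
  mean(A) = (3 + 7 + 2 + 1 + 8 + 7) / 6 = 28/6 = 4.6667
  mean(B) = (6 + 4 + 8 + 4 + 8 + 2) / 6 = 32/6 = 5.3333
  mean(C) = (6 + 6 + 2 + 4 + 8 + 2) / 6 = 28/6 = 4.6667

Step 2 — sample variances and covariances s[i,j] = (1/(n-1)) · Σ_k (x_{k,i} - mean_i) · (x_{k,j} - mean_j), with n-1 = 5:
  s[A,A] = ((-1.6667)·(-1.6667) + (2.3333)·(2.3333) + (-2.6667)·(-2.6667) + (-3.6667)·(-3.6667) + (3.3333)·(3.3333) + (2.3333)·(2.3333)) / 5 = 45.3333/5 = 9.0667
  s[A,B] = ((-1.6667)·(0.6667) + (2.3333)·(-1.3333) + (-2.6667)·(2.6667) + (-3.6667)·(-1.3333) + (3.3333)·(2.6667) + (2.3333)·(-3.3333)) / 5 = -5.3333/5 = -1.0667
  s[A,C] = ((-1.6667)·(1.3333) + (2.3333)·(1.3333) + (-2.6667)·(-2.6667) + (-3.6667)·(-0.6667) + (3.3333)·(3.3333) + (2.3333)·(-2.6667)) / 5 = 15.3333/5 = 3.0667
  s[B,B] = ((0.6667)·(0.6667) + (-1.3333)·(-1.3333) + (2.6667)·(2.6667) + (-1.3333)·(-1.3333) + (2.6667)·(2.6667) + (-3.3333)·(-3.3333)) / 5 = 29.3333/5 = 5.8667
  s[B,C] = ((0.6667)·(1.3333) + (-1.3333)·(1.3333) + (2.6667)·(-2.6667) + (-1.3333)·(-0.6667) + (2.6667)·(3.3333) + (-3.3333)·(-2.6667)) / 5 = 10.6667/5 = 2.1333
  s[C,C] = ((1.3333)·(1.3333) + (1.3333)·(1.3333) + (-2.6667)·(-2.6667) + (-0.6667)·(-0.6667) + (3.3333)·(3.3333) + (-2.6667)·(-2.6667)) / 5 = 29.3333/5 = 5.8667
  Sample standard deviations s_i = √(s[i,i]):
  s(A) = √(9.0667) = 3.0111
  s(B) = √(5.8667) = 2.4221
  s(C) = √(5.8667) = 2.4221

Step 3 — r_{ij} = s_{ij} / (s_i · s_j):
  r[A,A] = 1 (diagonal).
  r[A,B] = -1.0667 / (3.0111 · 2.4221) = -1.0667 / 7.2932 = -0.1463
  r[A,C] = 3.0667 / (3.0111 · 2.4221) = 3.0667 / 7.2932 = 0.4205
  r[B,B] = 1 (diagonal).
  r[B,C] = 2.1333 / (2.4221 · 2.4221) = 2.1333 / 5.8667 = 0.3636
  r[C,C] = 1 (diagonal).

R is symmetric with unit diagonal. Assembling:

R = [[1, -0.1463, 0.4205],
 [-0.1463, 1, 0.3636],
 [0.4205, 0.3636, 1]]


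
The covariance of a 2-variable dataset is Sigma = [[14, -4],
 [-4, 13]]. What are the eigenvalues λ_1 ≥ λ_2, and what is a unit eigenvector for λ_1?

Step 1 — characteristic polynomial of 2×2 Sigma:
  det(Sigma - λI) = λ² - trace · λ + det = 0.
  trace = 14 + 13 = 27, det = 14·13 - (-4)² = 166.
Step 2 — discriminant:
  Δ = trace² - 4·det = 729 - 664 = 65.
Step 3 — eigenvalues:
  λ = (trace ± √Δ)/2 = (27 ± 8.0623)/2,
  λ_1 = 17.5311,  λ_2 = 9.4689.

Step 4 — unit eigenvector for λ_1: solve (Sigma - λ_1 I)v = 0. First row:
  (14 - 17.5311)·v_x + (-4)·v_y = 0, i.e. (-3.5311)·v_x + (-4)·v_y = 0,
  so v ∝ (b, λ_1 - a) = (-4, 3.5311); multiply by -1 so the first entry is positive: u = (4, -3.5311).
  ||u|| = √((4)² + (-3.5311)²) = √(28.4689) ≈ 5.3356,
  v_1 = u/||u|| ≈ (0.7497, -0.6618) (||v_1|| = 1).

λ_1 = 17.5311,  λ_2 = 9.4689;  v_1 ≈ (0.7497, -0.6618)


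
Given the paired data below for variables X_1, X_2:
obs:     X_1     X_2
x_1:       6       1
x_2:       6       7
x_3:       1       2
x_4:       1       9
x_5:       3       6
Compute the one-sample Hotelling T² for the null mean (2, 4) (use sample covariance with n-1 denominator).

Step 1 — sample mean vector:
  mean(X_1) = (6 + 6 + 1 + 1 + 3) / 5 = 17/5 = 3.4
  mean(X_2) = (1 + 7 + 2 + 9 + 6) / 5 = 25/5 = 5
  x̄ = (3.4, 5),  deviation x̄ - mu_0 = (3.4, 5) - (2, 4) = (1.4, 1).

Step 2 — sample covariance matrix, S[i,j] = (1/(n-1)) · Σ_k (x_{k,i} - mean_i) · (x_{k,j} - mean_j), divisor n-1 = 4:
  S[X_1,X_1] = ((2.6)·(2.6) + (2.6)·(2.6) + (-2.4)·(-2.4) + (-2.4)·(-2.4) + (-0.4)·(-0.4)) / 4 = 25.2/4 = 6.3
  S[X_1,X_2] = ((2.6)·(-4) + (2.6)·(2) + (-2.4)·(-3) + (-2.4)·(4) + (-0.4)·(1)) / 4 = -8/4 = -2
  S[X_2,X_2] = ((-4)·(-4) + (2)·(2) + (-3)·(-3) + (4)·(4) + (1)·(1)) / 4 = 46/4 = 11.5
  S = [[6.3, -2],
 [-2, 11.5]].

Step 3 — invert S. det(S) = 6.3·11.5 - (-2)² = 68.45.
  S^{-1} = (1/det) · [[d, -b], [-b, a]] = [[0.168, 0.0292],
 [0.0292, 0.092]].

Step 4 — quadratic form (x̄ - mu_0)^T · S^{-1} · (x̄ - mu_0):
  S^{-1} · (x̄ - mu_0) = (0.2644, 0.1329),
  (x̄ - mu_0)^T · [...] = (1.4)·(0.2644) + (1)·(0.1329) = 0.5031.

Step 5 — scale by n: T² = 5 · 0.5031 = 2.5157.

T² ≈ 2.5157
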